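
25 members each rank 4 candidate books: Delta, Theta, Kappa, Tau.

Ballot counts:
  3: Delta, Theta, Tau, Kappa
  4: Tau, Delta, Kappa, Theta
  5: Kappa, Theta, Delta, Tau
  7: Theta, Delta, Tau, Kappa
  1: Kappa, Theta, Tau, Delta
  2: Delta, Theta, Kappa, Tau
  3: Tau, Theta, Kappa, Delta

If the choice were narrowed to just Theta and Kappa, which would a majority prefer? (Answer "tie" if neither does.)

Ballots ranking Theta above Kappa: 3 + 7 + 2 + 3 = 15.
Ballots ranking Kappa above Theta: 25 − 15 = 10.
Theta wins the head-to-head 15–10.

Theta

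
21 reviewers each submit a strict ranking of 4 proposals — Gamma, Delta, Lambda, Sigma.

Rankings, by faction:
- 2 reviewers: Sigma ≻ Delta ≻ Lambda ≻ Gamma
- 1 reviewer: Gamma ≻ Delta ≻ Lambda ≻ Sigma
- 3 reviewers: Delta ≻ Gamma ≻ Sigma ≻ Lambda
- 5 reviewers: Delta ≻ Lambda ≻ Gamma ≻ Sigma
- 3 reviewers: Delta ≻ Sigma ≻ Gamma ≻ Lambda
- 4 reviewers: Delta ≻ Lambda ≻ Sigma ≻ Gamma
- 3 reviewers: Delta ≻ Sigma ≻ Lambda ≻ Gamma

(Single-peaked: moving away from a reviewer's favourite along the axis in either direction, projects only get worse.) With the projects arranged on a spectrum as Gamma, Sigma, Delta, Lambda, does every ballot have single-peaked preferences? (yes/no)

Axis positions: Gamma=1, Sigma=2, Delta=3, Lambda=4.
Faction 1 (peak Sigma at position 2): ranking walks positions 2-3-4-1, expanding outward from the peak — single-peaked.
Faction 2: ranking walks positions 1-3-4-2; Delta is ranked above Sigma even though Sigma lies between Delta and the peak Gamma on the axis — preferences dip and rise again. Not single-peaked.
Faction 3: ranking walks positions 3-1-2-4; Gamma is ranked above Sigma even though Sigma lies between Gamma and the peak Delta on the axis — preferences dip and rise again. Not single-peaked.
Faction 4: ranking walks positions 3-4-1-2; Gamma is ranked above Sigma even though Sigma lies between Gamma and the peak Delta on the axis — preferences dip and rise again. Not single-peaked.
Faction 5 (peak Delta at position 3): ranking walks positions 3-2-1-4, expanding outward from the peak — single-peaked.
Faction 6 (peak Delta at position 3): ranking walks positions 3-4-2-1, expanding outward from the peak — single-peaked.
Faction 7 (peak Delta at position 3): ranking walks positions 3-2-4-1, expanding outward from the peak — single-peaked.
Faction 2 violates single-peakedness, so the profile is not single-peaked on this axis.

no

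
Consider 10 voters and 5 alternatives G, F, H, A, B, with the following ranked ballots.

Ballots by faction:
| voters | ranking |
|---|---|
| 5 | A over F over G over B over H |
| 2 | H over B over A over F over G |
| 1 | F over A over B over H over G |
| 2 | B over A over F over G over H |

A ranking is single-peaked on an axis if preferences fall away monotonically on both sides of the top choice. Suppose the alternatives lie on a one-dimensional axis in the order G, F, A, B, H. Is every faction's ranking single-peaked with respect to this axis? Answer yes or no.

yes

Axis positions: G=1, F=2, A=3, B=4, H=5.
Faction 1 (peak A at position 3): ranking walks positions 3-2-1-4-5, expanding outward from the peak — single-peaked.
Faction 2 (peak H at position 5): ranking walks positions 5-4-3-2-1, expanding outward from the peak — single-peaked.
Faction 3 (peak F at position 2): ranking walks positions 2-3-4-5-1, expanding outward from the peak — single-peaked.
Faction 4 (peak B at position 4): ranking walks positions 4-3-2-1-5, expanding outward from the peak — single-peaked.
Every ranking is single-peaked on this axis.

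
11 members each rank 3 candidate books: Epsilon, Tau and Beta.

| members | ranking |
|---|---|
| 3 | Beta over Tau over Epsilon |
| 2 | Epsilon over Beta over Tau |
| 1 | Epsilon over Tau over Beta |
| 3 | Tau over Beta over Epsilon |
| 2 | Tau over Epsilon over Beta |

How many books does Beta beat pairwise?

1

Beta against each rival (11 members):
Beta vs Epsilon: Beta wins 6–5.
Beta vs Tau: Beta is ranked higher on 3+2 = 5 ballots, Tau on 6. Tau wins 6–5.
Beta beats Epsilon; loses to Tau — 1 pairwise win.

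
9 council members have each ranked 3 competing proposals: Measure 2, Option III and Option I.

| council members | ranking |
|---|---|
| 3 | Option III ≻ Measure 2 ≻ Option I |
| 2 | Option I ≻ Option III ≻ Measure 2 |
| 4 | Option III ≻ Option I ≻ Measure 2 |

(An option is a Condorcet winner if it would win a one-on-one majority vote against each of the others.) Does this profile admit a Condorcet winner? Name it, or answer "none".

Option III

Pairwise majorities:
Measure 2 vs Option III: 0 for Measure 2, 9 for Option III — Option III by 9–0.
Measure 2 vs Option I: Measure 2 is ranked higher on 3 ballots, Option I on 6. Option I wins 6–3.
Option III vs Option I: Option III is ranked higher on 3+4 = 7 ballots, Option I on 2. Option III wins 7–2.
Option III beats each of Measure 2, Option I — Option III is the Condorcet winner.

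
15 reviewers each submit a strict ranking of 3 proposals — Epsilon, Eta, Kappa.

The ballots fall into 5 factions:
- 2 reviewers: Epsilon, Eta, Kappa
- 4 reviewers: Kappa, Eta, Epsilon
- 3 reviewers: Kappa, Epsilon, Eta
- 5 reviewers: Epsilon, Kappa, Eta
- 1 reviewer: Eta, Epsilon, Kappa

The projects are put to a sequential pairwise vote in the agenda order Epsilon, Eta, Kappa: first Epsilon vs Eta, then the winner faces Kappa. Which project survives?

Epsilon

Round 1: Epsilon vs Eta — 10–5, Epsilon advances.
Round 2: Epsilon vs Kappa — 8–7, Epsilon advances.
Epsilon survives the agenda.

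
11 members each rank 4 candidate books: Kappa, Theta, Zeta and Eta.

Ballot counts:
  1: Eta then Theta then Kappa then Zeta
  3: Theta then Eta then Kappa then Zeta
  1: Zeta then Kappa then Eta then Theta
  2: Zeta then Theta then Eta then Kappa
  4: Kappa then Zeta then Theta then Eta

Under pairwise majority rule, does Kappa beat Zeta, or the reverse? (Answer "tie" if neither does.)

Ballots ranking Kappa above Zeta: 1 + 3 + 4 = 8.
Ballots ranking Zeta above Kappa: 11 − 8 = 3.
Kappa wins the head-to-head 8–3.

Kappa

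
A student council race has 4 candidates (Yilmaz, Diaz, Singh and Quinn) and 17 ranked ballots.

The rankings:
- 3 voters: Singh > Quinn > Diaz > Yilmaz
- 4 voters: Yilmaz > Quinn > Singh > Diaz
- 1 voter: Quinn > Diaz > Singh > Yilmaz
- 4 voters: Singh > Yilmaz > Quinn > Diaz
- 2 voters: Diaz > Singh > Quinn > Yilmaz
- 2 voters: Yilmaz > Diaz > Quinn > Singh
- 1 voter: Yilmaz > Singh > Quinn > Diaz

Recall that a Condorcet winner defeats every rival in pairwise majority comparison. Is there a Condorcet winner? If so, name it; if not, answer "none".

Check each pair by majority over 17 ballots:
Yilmaz vs Diaz: 4+4+2+1 = 11 for Yilmaz, 6 for Diaz — Yilmaz by 11–6.
Yilmaz vs Singh: Yilmaz preferred on 4+2+1 = 7 ballots; Singh wins 10–7.
Yilmaz vs Quinn: Yilmaz wins 11–6.
Diaz vs Singh: Diaz is ranked higher on 1+2+2 = 5 ballots, Singh on 12. Singh wins 12–5.
Diaz vs Quinn: Quinn wins 13–4.
Singh vs Quinn: 3+4+2+1 = 10 for Singh, 7 for Quinn — Singh by 10–7.
Singh beats each of Yilmaz, Diaz, Quinn — Singh is the Condorcet winner.

Singh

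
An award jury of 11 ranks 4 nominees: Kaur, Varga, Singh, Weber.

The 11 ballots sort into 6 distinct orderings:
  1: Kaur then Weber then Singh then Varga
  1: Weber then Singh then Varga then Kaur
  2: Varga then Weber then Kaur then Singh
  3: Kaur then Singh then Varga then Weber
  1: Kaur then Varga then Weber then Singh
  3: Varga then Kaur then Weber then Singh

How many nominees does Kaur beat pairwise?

Kaur against each rival (11 jurors):
Kaur–Varga: Varga 6–5.
Kaur vs Singh: Kaur wins 10–1.
Kaur vs Weber: Kaur preferred on 1+3+1+3 = 8 ballots; Kaur wins 8–3.
Kaur beats Singh, Weber; loses to Varga — 2 pairwise wins.

2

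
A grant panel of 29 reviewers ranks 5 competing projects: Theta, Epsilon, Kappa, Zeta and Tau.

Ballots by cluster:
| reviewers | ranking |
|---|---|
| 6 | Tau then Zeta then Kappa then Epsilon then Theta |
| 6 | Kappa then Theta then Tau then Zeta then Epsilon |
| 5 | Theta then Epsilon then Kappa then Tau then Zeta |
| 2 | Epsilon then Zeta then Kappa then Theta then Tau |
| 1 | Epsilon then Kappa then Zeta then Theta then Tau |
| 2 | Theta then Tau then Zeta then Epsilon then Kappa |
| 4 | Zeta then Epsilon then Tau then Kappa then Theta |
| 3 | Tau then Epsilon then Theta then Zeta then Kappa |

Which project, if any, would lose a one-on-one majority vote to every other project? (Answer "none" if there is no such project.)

Head-to-head results (29 reviewers):
Theta vs Epsilon: Epsilon wins 16–13.
Theta vs Kappa: Kappa wins 19–10.
Theta vs Zeta: 6+5+2+3 = 16 for Theta, 13 for Zeta — Theta by 16–13.
Theta vs Tau: 6+5+2+1+2 = 16 for Theta, 13 for Tau — Theta by 16–13.
Epsilon vs Kappa: Epsilon, 17–12.
Epsilon vs Zeta: Epsilon preferred on 5+2+1+3 = 11 ballots; Zeta wins 18–11.
Epsilon vs Tau: Tau wins 17–12.
Kappa vs Zeta: 12 to 17, Zeta.
Kappa vs Tau: 14 to 15, Tau.
Zeta vs Tau: Tau, 22–7.
Each project has at least one pairwise win (Theta beats Zeta; Epsilon beats Theta; Kappa beats Theta; Zeta beats Epsilon; Tau beats Epsilon) — no Condorcet loser.

none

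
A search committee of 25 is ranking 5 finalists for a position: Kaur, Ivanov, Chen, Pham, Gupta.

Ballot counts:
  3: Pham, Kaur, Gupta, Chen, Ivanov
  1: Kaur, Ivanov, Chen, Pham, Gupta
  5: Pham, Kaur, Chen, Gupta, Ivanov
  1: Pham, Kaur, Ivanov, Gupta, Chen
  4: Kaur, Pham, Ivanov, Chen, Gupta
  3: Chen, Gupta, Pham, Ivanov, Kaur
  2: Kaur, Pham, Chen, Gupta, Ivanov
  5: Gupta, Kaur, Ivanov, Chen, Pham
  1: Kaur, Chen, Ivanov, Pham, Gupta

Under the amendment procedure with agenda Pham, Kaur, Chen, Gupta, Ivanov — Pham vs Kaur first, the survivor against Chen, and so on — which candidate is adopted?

Kaur

Round 1: Pham vs Kaur — 12–13, Kaur advances.
Round 2: Kaur vs Chen — 22–3, Kaur advances.
Round 3: Kaur vs Gupta — 17–8, Kaur advances.
Round 4: Kaur vs Ivanov — 22–3, Kaur advances.
The agenda winner is Kaur.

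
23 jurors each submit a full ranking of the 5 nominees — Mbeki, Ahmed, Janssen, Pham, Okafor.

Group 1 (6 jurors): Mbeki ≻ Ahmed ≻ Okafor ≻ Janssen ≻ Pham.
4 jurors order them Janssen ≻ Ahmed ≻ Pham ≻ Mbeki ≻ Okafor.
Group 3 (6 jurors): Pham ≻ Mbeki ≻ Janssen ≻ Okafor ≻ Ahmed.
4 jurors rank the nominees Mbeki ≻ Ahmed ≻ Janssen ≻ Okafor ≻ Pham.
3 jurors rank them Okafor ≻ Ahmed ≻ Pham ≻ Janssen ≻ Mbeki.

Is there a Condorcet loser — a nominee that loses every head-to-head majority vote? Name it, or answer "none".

Head-to-head results (23 jurors):
Mbeki vs Ahmed: 16 to 7, Mbeki.
Mbeki vs Janssen: Mbeki wins 16–7.
Mbeki vs Pham: Pham wins 13–10.
Mbeki vs Okafor: Mbeki preferred on 6+4+6+4 = 20 ballots; Mbeki wins 20–3.
Ahmed vs Janssen: Ahmed wins 13–10.
Ahmed–Pham: Ahmed 17–6.
Ahmed vs Okafor: 6+4+4 = 14 for Ahmed, 9 for Okafor — Ahmed by 14–9.
Janssen vs Pham: 6+4+4 = 14 for Janssen, 9 for Pham — Janssen by 14–9.
Janssen–Okafor: Janssen 14–9.
Pham vs Okafor: Okafor wins 13–10.
Each nominee has at least one pairwise win (Mbeki beats Ahmed; Ahmed beats Janssen; Janssen beats Pham; Pham beats Mbeki; Okafor beats Pham) — no Condorcet loser.

none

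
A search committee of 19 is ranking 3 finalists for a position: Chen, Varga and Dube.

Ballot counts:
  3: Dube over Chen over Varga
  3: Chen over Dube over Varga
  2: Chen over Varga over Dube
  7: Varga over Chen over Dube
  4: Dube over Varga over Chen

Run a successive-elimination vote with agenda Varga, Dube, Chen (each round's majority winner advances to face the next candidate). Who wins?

Round 1: Varga vs Dube — 9–10, Dube advances.
Round 2: Dube vs Chen — 7–12, Chen advances.
Chen survives the agenda.

Chen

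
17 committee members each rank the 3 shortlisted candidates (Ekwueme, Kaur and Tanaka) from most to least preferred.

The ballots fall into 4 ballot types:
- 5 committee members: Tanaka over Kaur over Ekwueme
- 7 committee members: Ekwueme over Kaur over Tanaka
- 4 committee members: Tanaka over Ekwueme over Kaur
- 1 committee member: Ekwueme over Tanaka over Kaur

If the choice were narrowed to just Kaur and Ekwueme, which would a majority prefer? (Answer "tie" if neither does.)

Ballots ranking Kaur above Ekwueme: 5.
Ballots ranking Ekwueme above Kaur: 17 − 5 = 12.
Ekwueme wins the head-to-head 12–5.

Ekwueme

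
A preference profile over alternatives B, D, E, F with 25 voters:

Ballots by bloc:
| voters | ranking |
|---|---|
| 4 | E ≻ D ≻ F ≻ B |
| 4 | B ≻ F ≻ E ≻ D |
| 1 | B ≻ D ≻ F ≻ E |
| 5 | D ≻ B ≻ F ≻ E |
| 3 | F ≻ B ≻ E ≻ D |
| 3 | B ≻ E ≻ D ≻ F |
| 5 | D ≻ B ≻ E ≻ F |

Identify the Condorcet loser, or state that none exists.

Pairwise majorities:
B vs D: B preferred on 4+1+3+3 = 11 ballots; D wins 14–11.
B–E: B 21–4.
B vs F: 4+1+5+3+5 = 18 for B, 7 for F — B by 18–7.
D vs E: 11 to 14, E.
D vs F: D, 18–7.
E vs F: E is ranked higher on 4+3+5 = 12 ballots, F on 13. F wins 13–12.
Every alternative wins at least one matchup (B beats E; D beats B; E beats D; F beats E), so there is no Condorcet loser.

none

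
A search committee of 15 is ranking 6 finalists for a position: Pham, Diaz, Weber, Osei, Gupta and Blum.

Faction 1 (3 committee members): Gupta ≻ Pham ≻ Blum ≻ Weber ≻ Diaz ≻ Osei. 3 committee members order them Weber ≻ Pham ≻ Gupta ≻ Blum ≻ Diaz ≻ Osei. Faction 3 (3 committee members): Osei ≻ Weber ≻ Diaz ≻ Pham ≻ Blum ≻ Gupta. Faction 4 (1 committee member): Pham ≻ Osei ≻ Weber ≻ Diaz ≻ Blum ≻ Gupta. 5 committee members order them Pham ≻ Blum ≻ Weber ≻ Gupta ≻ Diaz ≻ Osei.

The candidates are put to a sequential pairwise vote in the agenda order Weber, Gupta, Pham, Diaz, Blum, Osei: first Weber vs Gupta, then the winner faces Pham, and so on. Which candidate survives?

Round 1: Weber vs Gupta — 12–3, Weber advances.
Round 2: Weber vs Pham — 6–9, Pham advances.
Round 3: Pham vs Diaz — 12–3, Pham advances.
Round 4: Pham vs Blum — 15–0, Pham advances.
Round 5: Pham vs Osei — 12–3, Pham advances.
The agenda winner is Pham.

Pham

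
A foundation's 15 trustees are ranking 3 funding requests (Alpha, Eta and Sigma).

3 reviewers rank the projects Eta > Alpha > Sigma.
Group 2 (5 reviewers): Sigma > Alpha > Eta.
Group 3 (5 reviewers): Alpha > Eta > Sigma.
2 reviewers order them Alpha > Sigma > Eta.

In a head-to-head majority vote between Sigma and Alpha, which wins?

Alpha

Ballots ranking Sigma above Alpha: 5.
Ballots ranking Alpha above Sigma: 15 − 5 = 10.
Alpha wins the head-to-head 10–5.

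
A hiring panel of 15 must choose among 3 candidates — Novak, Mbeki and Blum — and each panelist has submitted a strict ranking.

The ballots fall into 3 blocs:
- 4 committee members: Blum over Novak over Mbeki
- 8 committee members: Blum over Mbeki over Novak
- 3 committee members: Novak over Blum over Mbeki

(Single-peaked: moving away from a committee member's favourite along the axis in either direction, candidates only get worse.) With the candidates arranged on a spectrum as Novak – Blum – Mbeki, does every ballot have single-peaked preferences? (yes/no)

Axis positions: Novak=1, Blum=2, Mbeki=3.
Bloc 1 (peak Blum at position 2): ranking walks positions 2-1-3, expanding outward from the peak — single-peaked.
Bloc 2 (peak Blum at position 2): ranking walks positions 2-3-1, expanding outward from the peak — single-peaked.
Bloc 3 (peak Novak at position 1): ranking walks positions 1-2-3, expanding outward from the peak — single-peaked.
Every ranking is single-peaked on this axis.

yes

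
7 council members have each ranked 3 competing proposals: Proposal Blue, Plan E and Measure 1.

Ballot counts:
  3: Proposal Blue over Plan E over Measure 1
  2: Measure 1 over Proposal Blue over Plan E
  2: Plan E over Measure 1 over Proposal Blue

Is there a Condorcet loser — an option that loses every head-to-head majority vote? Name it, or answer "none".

none

Pairwise majorities:
Proposal Blue vs Plan E: 3+2 = 5 for Proposal Blue, 2 for Plan E — Proposal Blue by 5–2.
Proposal Blue vs Measure 1: 3 for Proposal Blue, 4 for Measure 1 — Measure 1 by 4–3.
Plan E–Measure 1: Plan E 5–2.
No option is winless: Proposal Blue beats Plan E; Plan E beats Measure 1; Measure 1 beats Proposal Blue. There is no Condorcet loser.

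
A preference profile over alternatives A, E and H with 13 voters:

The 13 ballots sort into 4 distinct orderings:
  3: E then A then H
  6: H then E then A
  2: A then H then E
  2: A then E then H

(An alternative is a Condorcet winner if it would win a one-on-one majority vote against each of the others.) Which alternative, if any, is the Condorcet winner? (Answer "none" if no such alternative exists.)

none

Pairwise majorities:
A vs E: E, 9–4.
A–H: A 7–6.
E vs H: H wins 8–5.
Every alternative loses at least once (A loses to E; E loses to H; H loses to A). The majority relation contains the cycle A beats H beats E beats A, so there is no Condorcet winner.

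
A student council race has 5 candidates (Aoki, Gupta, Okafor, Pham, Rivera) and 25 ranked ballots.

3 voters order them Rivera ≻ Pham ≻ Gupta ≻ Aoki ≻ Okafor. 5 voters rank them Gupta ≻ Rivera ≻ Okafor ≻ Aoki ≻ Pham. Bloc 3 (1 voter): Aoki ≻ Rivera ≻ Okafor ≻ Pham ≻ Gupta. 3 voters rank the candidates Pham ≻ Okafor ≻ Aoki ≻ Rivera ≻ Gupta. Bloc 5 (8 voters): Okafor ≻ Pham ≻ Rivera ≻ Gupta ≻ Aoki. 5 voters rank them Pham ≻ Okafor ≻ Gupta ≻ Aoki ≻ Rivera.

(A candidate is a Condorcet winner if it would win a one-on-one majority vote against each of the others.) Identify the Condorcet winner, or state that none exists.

Okafor

Check each pair by majority over 25 ballots:
Aoki vs Gupta: Aoki is ranked higher on 1+3 = 4 ballots, Gupta on 21. Gupta wins 21–4.
Aoki vs Okafor: 4 to 21, Okafor.
Aoki vs Pham: Aoki preferred on 5+1 = 6 ballots; Pham wins 19–6.
Aoki vs Rivera: Aoki preferred on 1+3+5 = 9 ballots; Rivera wins 16–9.
Gupta vs Okafor: Gupta preferred on 3+5 = 8 ballots; Okafor wins 17–8.
Gupta vs Pham: Pham wins 20–5.
Gupta vs Rivera: Gupta is ranked higher on 5+5 = 10 ballots, Rivera on 15. Rivera wins 15–10.
Okafor vs Pham: Okafor wins 14–11.
Okafor vs Rivera: Okafor wins 16–9.
Pham vs Rivera: Pham wins 16–9.
Only Okafor has no losses; Okafor is the Condorcet winner.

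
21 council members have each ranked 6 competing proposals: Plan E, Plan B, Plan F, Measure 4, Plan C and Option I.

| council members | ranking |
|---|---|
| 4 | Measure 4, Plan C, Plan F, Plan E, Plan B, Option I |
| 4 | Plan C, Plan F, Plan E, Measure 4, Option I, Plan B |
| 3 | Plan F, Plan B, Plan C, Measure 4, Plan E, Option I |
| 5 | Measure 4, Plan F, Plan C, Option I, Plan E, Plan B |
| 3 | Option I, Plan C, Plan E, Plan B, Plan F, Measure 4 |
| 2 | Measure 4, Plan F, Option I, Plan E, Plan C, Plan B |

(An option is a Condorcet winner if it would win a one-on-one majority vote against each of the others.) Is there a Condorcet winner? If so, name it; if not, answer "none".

Measure 4

Head-to-head results (21 council members):
Plan E vs Plan B: Plan E wins 18–3.
Plan E vs Plan F: 3 to 18, Plan F.
Plan E vs Measure 4: 7 to 14, Measure 4.
Plan E vs Plan C: 2 to 19, Plan C.
Plan E vs Option I: 4+4+3 = 11 for Plan E, 10 for Option I — Plan E by 11–10.
Plan B vs Plan F: Plan B is ranked higher on 3 ballots, Plan F on 18. Plan F wins 18–3.
Plan B vs Measure 4: Plan B preferred on 3+3 = 6 ballots; Measure 4 wins 15–6.
Plan B–Plan C: Plan C 18–3.
Plan B vs Option I: 4+3 = 7 for Plan B, 14 for Option I — Option I by 14–7.
Plan F vs Measure 4: Measure 4, 11–10.
Plan F vs Plan C: 3+5+2 = 10 for Plan F, 11 for Plan C — Plan C by 11–10.
Plan F vs Option I: 18 to 3, Plan F.
Measure 4 vs Plan C: Measure 4 preferred on 4+5+2 = 11 ballots; Measure 4 wins 11–10.
Measure 4 vs Option I: Measure 4 preferred on 4+4+3+5+2 = 18 ballots; Measure 4 wins 18–3.
Plan C vs Option I: Plan C preferred on 4+4+3+5 = 16 ballots; Plan C wins 16–5.
Measure 4 defeats every rival head-to-head and is the Condorcet winner.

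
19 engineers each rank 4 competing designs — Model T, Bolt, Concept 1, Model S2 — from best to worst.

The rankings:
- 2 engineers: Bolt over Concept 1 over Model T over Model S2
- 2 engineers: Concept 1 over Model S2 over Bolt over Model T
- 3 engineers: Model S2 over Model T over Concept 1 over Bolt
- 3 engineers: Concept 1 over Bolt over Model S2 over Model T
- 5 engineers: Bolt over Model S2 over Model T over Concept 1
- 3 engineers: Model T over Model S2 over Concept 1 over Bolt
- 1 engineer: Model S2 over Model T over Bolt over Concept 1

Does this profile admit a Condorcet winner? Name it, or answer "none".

none

Pairwise majorities:
Model T–Bolt: Bolt 12–7.
Model T vs Concept 1: 3+5+3+1 = 12 for Model T, 7 for Concept 1 — Model T by 12–7.
Model T vs Model S2: Model T preferred on 2+3 = 5 ballots; Model S2 wins 14–5.
Bolt vs Concept 1: Bolt preferred on 2+5+1 = 8 ballots; Concept 1 wins 11–8.
Bolt vs Model S2: 2+3+5 = 10 for Bolt, 9 for Model S2 — Bolt by 10–9.
Concept 1 vs Model S2: Model S2 wins 12–7.
Every design loses at least once (Model T loses to Bolt; Bolt loses to Concept 1; Concept 1 loses to Model T; Model S2 loses to Bolt). The majority relation contains the cycle Model T → Concept 1 → Bolt → Model T, so there is no Condorcet winner.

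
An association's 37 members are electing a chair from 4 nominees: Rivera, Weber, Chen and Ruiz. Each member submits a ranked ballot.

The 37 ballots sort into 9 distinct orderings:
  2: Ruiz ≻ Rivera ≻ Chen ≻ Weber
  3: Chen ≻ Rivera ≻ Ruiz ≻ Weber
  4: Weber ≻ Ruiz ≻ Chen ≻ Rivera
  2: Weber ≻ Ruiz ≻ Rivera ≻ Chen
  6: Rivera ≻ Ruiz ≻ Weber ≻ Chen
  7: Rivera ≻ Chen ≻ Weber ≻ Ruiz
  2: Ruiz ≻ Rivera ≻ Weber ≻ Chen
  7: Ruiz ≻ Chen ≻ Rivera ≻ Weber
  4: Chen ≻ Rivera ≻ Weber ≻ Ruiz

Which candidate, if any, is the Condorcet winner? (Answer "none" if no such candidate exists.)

Check each pair by majority over 37 ballots:
Rivera vs Weber: Rivera, 31–6.
Rivera–Chen: Rivera 19–18.
Rivera–Ruiz: Rivera 20–17.
Weber vs Chen: Chen, 23–14.
Weber–Ruiz: Ruiz 20–17.
Chen vs Ruiz: Ruiz, 23–14.
Rivera defeats every rival head-to-head and is the Condorcet winner.

Rivera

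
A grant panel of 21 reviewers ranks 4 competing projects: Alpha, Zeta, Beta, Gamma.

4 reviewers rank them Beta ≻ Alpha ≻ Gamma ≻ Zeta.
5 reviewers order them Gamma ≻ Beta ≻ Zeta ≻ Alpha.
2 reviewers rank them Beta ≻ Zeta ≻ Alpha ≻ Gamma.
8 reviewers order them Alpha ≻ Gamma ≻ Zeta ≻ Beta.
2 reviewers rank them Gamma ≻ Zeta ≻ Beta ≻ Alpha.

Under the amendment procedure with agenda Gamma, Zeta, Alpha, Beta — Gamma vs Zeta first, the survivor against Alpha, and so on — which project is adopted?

Round 1: Gamma vs Zeta — 19–2, Gamma advances.
Round 2: Gamma vs Alpha — 7–14, Alpha advances.
Round 3: Alpha vs Beta — 8–13, Beta advances.
Beta survives the agenda.

Beta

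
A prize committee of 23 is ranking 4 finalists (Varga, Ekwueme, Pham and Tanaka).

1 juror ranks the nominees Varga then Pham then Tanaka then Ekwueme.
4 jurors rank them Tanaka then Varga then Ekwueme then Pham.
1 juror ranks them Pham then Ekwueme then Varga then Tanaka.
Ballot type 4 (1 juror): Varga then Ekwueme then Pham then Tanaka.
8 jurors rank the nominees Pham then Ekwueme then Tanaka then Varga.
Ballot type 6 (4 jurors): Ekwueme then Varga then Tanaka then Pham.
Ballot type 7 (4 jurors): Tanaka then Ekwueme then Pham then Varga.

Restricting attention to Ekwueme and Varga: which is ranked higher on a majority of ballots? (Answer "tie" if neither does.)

Ballots ranking Ekwueme above Varga: 1 + 8 + 4 + 4 = 17.
Ballots ranking Varga above Ekwueme: 23 − 17 = 6.
Ekwueme wins the head-to-head 17–6.

Ekwueme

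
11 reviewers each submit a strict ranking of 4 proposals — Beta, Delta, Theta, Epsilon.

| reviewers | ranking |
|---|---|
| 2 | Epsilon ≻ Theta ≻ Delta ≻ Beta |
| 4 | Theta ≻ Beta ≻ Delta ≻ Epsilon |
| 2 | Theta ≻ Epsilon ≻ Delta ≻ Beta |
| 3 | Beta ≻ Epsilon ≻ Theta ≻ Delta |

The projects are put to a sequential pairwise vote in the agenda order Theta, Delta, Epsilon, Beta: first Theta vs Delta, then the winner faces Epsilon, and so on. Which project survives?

Round 1: Theta vs Delta — 11–0, Theta advances.
Round 2: Theta vs Epsilon — 6–5, Theta advances.
Round 3: Theta vs Beta — 8–3, Theta advances.
Theta survives the agenda.

Theta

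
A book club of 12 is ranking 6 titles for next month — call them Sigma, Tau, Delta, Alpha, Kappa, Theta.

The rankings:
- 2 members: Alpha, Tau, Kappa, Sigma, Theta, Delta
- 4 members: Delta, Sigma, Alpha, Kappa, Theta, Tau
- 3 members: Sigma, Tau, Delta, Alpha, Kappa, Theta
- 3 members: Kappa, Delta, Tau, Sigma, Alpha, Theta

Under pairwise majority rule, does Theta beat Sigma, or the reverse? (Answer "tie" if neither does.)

Sigma

No ballot ranks Theta above Sigma: 0.
Ballots ranking Sigma above Theta: 12 − 0 = 12.
Sigma wins the head-to-head 12–0.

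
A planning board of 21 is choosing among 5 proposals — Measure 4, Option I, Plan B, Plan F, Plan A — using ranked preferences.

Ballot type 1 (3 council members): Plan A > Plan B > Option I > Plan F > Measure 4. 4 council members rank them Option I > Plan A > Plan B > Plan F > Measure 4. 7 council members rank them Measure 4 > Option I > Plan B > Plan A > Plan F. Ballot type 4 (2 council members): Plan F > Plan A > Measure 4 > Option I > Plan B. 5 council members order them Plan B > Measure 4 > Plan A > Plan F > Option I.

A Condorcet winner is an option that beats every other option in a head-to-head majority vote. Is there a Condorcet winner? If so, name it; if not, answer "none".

none

Head-to-head results (21 council members):
Measure 4 vs Option I: Measure 4, 14–7.
Measure 4 vs Plan B: Plan B, 12–9.
Measure 4–Plan F: Measure 4 12–9.
Measure 4 vs Plan A: Measure 4, 12–9.
Option I vs Plan B: Option I wins 13–8.
Option I vs Plan F: Option I wins 14–7.
Option I–Plan A: Option I 11–10.
Plan B vs Plan F: Plan B, 19–2.
Plan B vs Plan A: Plan B wins 12–9.
Plan F–Plan A: Plan A 19–2.
Each option drops at least one matchup (Measure 4 loses to Plan B; Option I loses to Measure 4; Plan B loses to Option I; Plan F loses to Measure 4; Plan A loses to Measure 4); the cycle Measure 4 > Option I > Plan B > Measure 4 rules out a Condorcet winner.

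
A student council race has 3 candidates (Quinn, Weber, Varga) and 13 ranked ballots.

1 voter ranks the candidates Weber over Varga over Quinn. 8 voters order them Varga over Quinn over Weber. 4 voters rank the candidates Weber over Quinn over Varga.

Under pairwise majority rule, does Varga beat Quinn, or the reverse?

Ballots ranking Varga above Quinn: 1 + 8 = 9.
Ballots ranking Quinn above Varga: 13 − 9 = 4.
Varga wins the head-to-head 9–4.

Varga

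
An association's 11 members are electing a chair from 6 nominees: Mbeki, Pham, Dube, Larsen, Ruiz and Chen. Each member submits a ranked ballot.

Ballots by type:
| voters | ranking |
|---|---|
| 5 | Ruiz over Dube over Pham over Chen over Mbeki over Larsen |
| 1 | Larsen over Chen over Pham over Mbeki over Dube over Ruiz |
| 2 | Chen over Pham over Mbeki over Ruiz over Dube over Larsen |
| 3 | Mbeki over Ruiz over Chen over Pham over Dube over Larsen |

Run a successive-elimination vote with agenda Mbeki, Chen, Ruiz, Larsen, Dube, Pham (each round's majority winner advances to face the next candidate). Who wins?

Ruiz

Round 1: Mbeki vs Chen — 3–8, Chen advances.
Round 2: Chen vs Ruiz — 3–8, Ruiz advances.
Round 3: Ruiz vs Larsen — 10–1, Ruiz advances.
Round 4: Ruiz vs Dube — 10–1, Ruiz advances.
Round 5: Ruiz vs Pham — 8–3, Ruiz advances.
The agenda winner is Ruiz.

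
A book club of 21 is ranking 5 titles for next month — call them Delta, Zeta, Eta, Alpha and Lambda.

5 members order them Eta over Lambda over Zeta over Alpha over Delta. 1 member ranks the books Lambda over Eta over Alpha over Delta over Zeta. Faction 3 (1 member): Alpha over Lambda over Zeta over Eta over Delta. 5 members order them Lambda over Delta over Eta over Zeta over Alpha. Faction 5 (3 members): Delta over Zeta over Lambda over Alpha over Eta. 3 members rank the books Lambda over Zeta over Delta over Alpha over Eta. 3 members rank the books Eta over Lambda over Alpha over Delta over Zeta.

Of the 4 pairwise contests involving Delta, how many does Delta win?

3

Delta against each rival (21 members):
Delta vs Zeta: Delta is ranked higher on 1+5+3+3 = 12 ballots, Zeta on 9. Delta wins 12–9.
Delta vs Eta: 11 to 10, Delta.
Delta–Alpha: Delta 11–10.
Delta vs Lambda: Lambda, 18–3.
Delta beats Zeta, Eta, Alpha; loses to Lambda — 3 pairwise wins.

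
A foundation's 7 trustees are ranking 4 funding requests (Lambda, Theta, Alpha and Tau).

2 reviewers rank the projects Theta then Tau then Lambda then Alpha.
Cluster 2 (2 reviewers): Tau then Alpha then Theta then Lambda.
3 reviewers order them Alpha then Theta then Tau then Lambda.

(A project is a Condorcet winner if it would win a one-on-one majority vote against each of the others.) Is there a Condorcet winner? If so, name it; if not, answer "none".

none

Check each pair by majority over 7 ballots:
Lambda vs Theta: Lambda preferred on 0 ballots; Theta wins 7–0.
Lambda vs Alpha: 2 for Lambda, 5 for Alpha — Alpha by 5–2.
Lambda vs Tau: Lambda preferred on 0 ballots; Tau wins 7–0.
Theta vs Alpha: Theta preferred on 2 ballots; Alpha wins 5–2.
Theta vs Tau: 5 to 2, Theta.
Alpha vs Tau: 3 for Alpha, 4 for Tau — Tau by 4–3.
Every project loses at least once (Lambda loses to Theta; Theta loses to Alpha; Alpha loses to Tau; Tau loses to Theta). The majority relation contains the cycle Theta → Tau → Alpha → Theta, so there is no Condorcet winner.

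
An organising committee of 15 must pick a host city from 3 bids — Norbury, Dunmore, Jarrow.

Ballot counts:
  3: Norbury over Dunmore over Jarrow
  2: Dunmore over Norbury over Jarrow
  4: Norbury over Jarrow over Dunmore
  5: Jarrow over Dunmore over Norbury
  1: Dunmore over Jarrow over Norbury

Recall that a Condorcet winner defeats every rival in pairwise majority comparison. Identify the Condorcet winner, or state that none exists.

none

Pairwise majorities:
Norbury vs Dunmore: Dunmore wins 8–7.
Norbury vs Jarrow: Norbury wins 9–6.
Dunmore vs Jarrow: Jarrow, 9–6.
Each city drops at least one matchup (Norbury loses to Dunmore; Dunmore loses to Jarrow; Jarrow loses to Norbury); the cycle Norbury → Jarrow → Dunmore → Norbury rules out a Condorcet winner.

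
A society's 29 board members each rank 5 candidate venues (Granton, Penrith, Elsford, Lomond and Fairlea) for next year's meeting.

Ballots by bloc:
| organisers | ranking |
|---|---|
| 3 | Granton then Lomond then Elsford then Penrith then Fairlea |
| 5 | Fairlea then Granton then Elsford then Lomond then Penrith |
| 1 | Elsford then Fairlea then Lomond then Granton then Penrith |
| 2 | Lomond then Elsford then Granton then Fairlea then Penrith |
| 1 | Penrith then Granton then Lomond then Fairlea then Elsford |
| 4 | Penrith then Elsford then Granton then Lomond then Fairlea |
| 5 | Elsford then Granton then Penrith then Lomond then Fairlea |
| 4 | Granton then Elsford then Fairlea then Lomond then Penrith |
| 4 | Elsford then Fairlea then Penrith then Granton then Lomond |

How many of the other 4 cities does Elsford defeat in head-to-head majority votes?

4

Elsford against each rival (29 organisers):
Elsford vs Granton: 1+2+4+5+4 = 16 for Elsford, 13 for Granton — Elsford by 16–13.
Elsford vs Penrith: 24 for Elsford, 5 for Penrith — Elsford by 24–5.
Elsford vs Lomond: Elsford preferred on 5+1+4+5+4+4 = 23 ballots; Elsford wins 23–6.
Elsford vs Fairlea: Elsford wins 23–6.
Elsford beats Granton, Penrith, Lomond, Fairlea — 4 pairwise wins.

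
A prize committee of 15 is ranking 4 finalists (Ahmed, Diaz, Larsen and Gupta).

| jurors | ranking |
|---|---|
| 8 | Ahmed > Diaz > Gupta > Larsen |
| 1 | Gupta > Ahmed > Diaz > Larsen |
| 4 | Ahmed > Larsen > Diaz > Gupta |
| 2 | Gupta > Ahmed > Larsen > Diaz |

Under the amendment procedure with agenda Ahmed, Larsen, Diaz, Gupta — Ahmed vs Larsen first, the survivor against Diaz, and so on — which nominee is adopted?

Round 1: Ahmed vs Larsen — 15–0, Ahmed advances.
Round 2: Ahmed vs Diaz — 15–0, Ahmed advances.
Round 3: Ahmed vs Gupta — 12–3, Ahmed advances.
The agenda winner is Ahmed.

Ahmed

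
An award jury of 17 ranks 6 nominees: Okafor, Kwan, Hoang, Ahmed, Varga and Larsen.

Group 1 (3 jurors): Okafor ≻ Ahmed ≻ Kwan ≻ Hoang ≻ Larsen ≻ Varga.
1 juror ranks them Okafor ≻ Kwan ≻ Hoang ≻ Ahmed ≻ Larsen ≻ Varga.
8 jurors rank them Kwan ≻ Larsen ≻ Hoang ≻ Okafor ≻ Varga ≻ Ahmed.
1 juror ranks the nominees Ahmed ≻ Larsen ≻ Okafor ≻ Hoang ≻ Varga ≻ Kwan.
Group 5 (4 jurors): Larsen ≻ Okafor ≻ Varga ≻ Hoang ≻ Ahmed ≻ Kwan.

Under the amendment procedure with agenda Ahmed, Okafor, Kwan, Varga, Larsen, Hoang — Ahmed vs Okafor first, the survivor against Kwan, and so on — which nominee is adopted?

Larsen

Round 1: Ahmed vs Okafor — 1–16, Okafor advances.
Round 2: Okafor vs Kwan — 9–8, Okafor advances.
Round 3: Okafor vs Varga — 17–0, Okafor advances.
Round 4: Okafor vs Larsen — 4–13, Larsen advances.
Round 5: Larsen vs Hoang — 13–4, Larsen advances.
The agenda winner is Larsen.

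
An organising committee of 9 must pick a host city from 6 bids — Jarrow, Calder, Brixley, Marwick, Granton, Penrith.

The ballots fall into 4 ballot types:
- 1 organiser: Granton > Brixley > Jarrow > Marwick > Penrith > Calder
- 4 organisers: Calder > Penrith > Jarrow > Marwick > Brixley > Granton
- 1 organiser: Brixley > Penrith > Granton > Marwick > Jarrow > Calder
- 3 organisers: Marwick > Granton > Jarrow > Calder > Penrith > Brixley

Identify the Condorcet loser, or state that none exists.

none

Pairwise majorities:
Jarrow vs Calder: Jarrow preferred on 1+1+3 = 5 ballots; Jarrow wins 5–4.
Jarrow vs Brixley: Jarrow, 7–2.
Jarrow vs Marwick: Jarrow is ranked higher on 1+4 = 5 ballots, Marwick on 4. Jarrow wins 5–4.
Jarrow–Granton: Granton 5–4.
Jarrow vs Penrith: Penrith wins 5–4.
Calder vs Brixley: Calder is ranked higher on 4+3 = 7 ballots, Brixley on 2. Calder wins 7–2.
Calder vs Marwick: Calder is ranked higher on 4 ballots, Marwick on 5. Marwick wins 5–4.
Calder–Granton: Granton 5–4.
Calder vs Penrith: Calder, 7–2.
Brixley vs Marwick: 1+1 = 2 for Brixley, 7 for Marwick — Marwick by 7–2.
Brixley vs Granton: 5 to 4, Brixley.
Brixley vs Penrith: 2 to 7, Penrith.
Marwick–Granton: Marwick 7–2.
Marwick–Penrith: Penrith 5–4.
Granton–Penrith: Penrith 5–4.
Every city wins at least one matchup (Jarrow beats Calder; Calder beats Brixley; Brixley beats Granton; Marwick beats Calder; Granton beats Jarrow; Penrith beats Jarrow), so there is no Condorcet loser.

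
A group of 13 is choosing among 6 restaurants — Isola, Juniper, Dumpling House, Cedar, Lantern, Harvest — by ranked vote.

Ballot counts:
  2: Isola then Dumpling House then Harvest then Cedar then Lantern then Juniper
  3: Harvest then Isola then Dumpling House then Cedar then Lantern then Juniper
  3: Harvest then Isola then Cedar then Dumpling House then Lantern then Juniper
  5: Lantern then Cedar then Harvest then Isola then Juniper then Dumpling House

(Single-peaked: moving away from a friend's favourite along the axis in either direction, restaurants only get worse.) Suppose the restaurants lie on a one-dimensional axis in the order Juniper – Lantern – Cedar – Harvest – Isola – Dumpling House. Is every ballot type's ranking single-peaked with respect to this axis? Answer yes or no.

yes

Axis positions: Juniper=1, Lantern=2, Cedar=3, Harvest=4, Isola=5, Dumpling House=6.
Ballot type 1 (peak Isola at position 5): ranking walks positions 5-6-4-3-2-1, expanding outward from the peak — single-peaked.
Ballot type 2 (peak Harvest at position 4): ranking walks positions 4-5-6-3-2-1, expanding outward from the peak — single-peaked.
Ballot type 3 (peak Harvest at position 4): ranking walks positions 4-5-3-6-2-1, expanding outward from the peak — single-peaked.
Ballot type 4 (peak Lantern at position 2): ranking walks positions 2-3-4-5-1-6, expanding outward from the peak — single-peaked.
Every ranking is single-peaked on this axis.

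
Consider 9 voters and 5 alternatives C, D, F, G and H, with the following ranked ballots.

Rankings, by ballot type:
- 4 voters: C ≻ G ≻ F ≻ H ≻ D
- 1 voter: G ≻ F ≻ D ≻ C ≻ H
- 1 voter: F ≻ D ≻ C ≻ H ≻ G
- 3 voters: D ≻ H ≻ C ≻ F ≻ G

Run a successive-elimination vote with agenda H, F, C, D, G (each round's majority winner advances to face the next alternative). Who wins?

Round 1: H vs F — 3–6, F advances.
Round 2: F vs C — 2–7, C advances.
Round 3: C vs D — 4–5, D advances.
Round 4: D vs G — 4–5, G advances.
The agenda winner is G.

G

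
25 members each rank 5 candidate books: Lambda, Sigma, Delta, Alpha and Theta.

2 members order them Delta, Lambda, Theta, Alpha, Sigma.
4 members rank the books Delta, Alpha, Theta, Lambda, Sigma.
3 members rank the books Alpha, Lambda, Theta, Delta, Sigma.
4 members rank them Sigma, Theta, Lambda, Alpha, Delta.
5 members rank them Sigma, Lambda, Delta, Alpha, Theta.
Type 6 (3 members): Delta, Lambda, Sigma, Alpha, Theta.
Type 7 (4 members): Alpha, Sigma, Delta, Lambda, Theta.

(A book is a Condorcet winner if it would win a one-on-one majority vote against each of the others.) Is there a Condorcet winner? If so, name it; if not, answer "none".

none

Head-to-head results (25 members):
Lambda–Sigma: Sigma 13–12.
Lambda vs Delta: 3+4+5 = 12 for Lambda, 13 for Delta — Delta by 13–12.
Lambda vs Alpha: 2+4+5+3 = 14 for Lambda, 11 for Alpha — Lambda by 14–11.
Lambda vs Theta: Lambda, 17–8.
Sigma vs Delta: Sigma is ranked higher on 4+5+4 = 13 ballots, Delta on 12. Sigma wins 13–12.
Sigma–Alpha: Alpha 13–12.
Sigma vs Theta: Sigma wins 16–9.
Delta vs Alpha: Delta, 14–11.
Delta vs Theta: Delta is ranked higher on 2+4+5+3+4 = 18 ballots, Theta on 7. Delta wins 18–7.
Alpha–Theta: Alpha 19–6.
Each book drops at least one matchup (Lambda loses to Sigma; Sigma loses to Alpha; Delta loses to Sigma; Alpha loses to Lambda; Theta loses to Lambda); the cycle Lambda → Alpha → Sigma → Lambda rules out a Condorcet winner.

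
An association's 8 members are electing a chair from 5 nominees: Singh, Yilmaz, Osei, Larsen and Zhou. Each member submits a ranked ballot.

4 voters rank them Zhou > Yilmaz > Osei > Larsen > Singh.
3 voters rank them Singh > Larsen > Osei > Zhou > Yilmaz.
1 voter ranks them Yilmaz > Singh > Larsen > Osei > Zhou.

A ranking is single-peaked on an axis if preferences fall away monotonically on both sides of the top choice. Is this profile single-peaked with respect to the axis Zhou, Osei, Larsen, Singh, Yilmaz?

Axis positions: Zhou=1, Osei=2, Larsen=3, Singh=4, Yilmaz=5.
Type 1: ranking walks positions 1-5-2-3-4; Yilmaz is ranked above Osei even though Osei lies between Yilmaz and the peak Zhou on the axis — preferences dip and rise again. Not single-peaked.
Type 2 (peak Singh at position 4): ranking walks positions 4-3-2-1-5, expanding outward from the peak — single-peaked.
Type 3 (peak Yilmaz at position 5): ranking walks positions 5-4-3-2-1, expanding outward from the peak — single-peaked.
Type 1 violates single-peakedness, so the profile is not single-peaked on this axis.

no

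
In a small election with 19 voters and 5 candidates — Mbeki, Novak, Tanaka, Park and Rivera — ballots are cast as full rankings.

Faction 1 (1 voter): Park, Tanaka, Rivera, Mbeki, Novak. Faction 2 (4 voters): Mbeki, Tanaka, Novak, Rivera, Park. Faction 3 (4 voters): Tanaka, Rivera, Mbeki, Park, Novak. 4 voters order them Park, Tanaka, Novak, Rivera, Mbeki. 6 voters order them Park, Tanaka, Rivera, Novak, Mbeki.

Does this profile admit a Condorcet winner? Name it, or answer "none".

Park

Pairwise majorities:
Mbeki vs Novak: Novak wins 10–9.
Mbeki–Tanaka: Tanaka 15–4.
Mbeki vs Park: Park wins 11–8.
Mbeki vs Rivera: Rivera wins 15–4.
Novak vs Tanaka: Tanaka, 19–0.
Novak–Park: Park 15–4.
Novak vs Rivera: Rivera, 11–8.
Tanaka–Park: Park 11–8.
Tanaka–Rivera: Tanaka 19–0.
Park vs Rivera: Park wins 11–8.
Only Park has no losses; Park is the Condorcet winner.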